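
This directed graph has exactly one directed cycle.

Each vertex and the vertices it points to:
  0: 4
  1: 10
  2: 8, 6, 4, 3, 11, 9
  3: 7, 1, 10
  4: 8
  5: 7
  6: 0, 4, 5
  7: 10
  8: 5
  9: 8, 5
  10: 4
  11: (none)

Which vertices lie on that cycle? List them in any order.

4, 5, 7, 8, 10

DFS with gray/black marking from 8:
8 gray
  5 gray
    7 gray
      10 gray
        4 gray
          4→8: 8 is gray → back edge
Back edge closes the cycle 8 → 5 → 7 → 10 → 4 → 8; its vertices are {4, 5, 7, 8, 10}.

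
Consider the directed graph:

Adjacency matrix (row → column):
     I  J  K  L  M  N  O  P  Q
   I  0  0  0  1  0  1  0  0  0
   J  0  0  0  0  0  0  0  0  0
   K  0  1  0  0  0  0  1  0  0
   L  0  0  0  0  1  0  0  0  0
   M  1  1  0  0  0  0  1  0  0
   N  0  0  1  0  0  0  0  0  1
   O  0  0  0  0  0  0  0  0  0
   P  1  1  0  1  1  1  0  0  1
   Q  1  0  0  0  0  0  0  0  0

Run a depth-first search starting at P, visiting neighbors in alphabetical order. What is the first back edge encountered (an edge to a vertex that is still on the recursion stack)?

M->I

DFS from P (visiting neighbors in alphabetical order); mark gray on enter, black on exit:
P gray
  I gray
    L gray
      M gray
        M→I: I is gray → back edge
First back edge: M → I.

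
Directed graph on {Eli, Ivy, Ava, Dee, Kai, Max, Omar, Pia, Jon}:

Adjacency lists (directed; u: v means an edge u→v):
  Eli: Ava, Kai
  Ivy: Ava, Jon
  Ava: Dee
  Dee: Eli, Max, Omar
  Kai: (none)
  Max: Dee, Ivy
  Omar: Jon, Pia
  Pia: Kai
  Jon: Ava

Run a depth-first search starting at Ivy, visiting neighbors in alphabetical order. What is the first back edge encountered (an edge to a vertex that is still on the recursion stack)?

Eli->Ava

DFS from Ivy (visiting neighbors in alphabetical order); mark gray on enter, black on exit:
Ivy gray
  Ava gray
    Dee gray
      Eli gray
        Eli→Ava: Ava is gray → back edge
First back edge: Eli → Ava.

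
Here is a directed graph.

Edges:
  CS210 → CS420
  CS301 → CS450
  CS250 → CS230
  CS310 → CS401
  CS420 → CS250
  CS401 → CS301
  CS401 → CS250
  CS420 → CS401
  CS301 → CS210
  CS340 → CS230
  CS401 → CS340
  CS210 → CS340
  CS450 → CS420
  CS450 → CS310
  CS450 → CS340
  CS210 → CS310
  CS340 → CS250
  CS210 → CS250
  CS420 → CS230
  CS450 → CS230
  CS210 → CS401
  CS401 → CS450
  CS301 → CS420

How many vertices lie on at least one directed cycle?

A vertex is on a directed cycle iff it belongs to a strongly connected component of size ≥ 2 (or has a self-loop).
The vertices on cycles are {CS210, CS301, CS310, CS401, CS420, CS450} — 6 in total.

6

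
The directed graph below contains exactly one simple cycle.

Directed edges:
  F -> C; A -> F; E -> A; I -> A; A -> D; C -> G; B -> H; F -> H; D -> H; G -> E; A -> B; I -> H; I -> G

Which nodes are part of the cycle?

A, C, E, F, G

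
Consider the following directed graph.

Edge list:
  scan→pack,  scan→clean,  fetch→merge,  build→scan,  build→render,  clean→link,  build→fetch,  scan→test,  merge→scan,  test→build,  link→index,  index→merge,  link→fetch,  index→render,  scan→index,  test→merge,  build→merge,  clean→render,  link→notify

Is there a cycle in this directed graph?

Yes

DFS with white/gray/black marking, starting from test:
test gray
  build gray
    fetch gray
      merge gray
        scan gray
          index gray
            render gray
            render black
            index→merge: merge is gray → back edge
Back edge found, so a cycle exists: merge → scan → index → merge.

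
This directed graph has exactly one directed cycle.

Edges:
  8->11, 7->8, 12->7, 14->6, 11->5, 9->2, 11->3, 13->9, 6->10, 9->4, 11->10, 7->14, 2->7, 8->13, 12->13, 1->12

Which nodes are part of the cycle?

2, 7, 8, 9, 13

DFS with gray/black marking from 13:
13 gray
  9 gray
    2 gray
      7 gray
        8 gray
          11 gray
            10 gray
            10 black
            3 gray
            3 black
            5 gray
            5 black
          11 black
          8→13: 13 is gray → back edge
Back edge closes the cycle 13 → 9 → 2 → 7 → 8 → 13; its vertices are {2, 7, 8, 9, 13}.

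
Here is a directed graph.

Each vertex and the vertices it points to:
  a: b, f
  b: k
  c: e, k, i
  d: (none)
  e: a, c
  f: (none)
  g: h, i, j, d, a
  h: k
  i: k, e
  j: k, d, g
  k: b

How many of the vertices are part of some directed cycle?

A vertex is on a directed cycle iff it belongs to a strongly connected component of size ≥ 2 (or has a self-loop).
The vertices on cycles are {b, c, e, g, i, j, k} — 7 in total.

7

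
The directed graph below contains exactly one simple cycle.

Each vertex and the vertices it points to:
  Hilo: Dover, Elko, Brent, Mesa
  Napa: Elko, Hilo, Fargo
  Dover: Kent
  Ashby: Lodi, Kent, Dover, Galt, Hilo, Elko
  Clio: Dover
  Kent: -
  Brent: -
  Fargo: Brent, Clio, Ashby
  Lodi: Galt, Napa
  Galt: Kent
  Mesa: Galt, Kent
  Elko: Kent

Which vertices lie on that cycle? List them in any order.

Lodi, Napa, Ashby, Fargo

DFS with gray/black marking from Napa:
Napa gray
  Elko gray
    Kent gray
    Kent black
  Elko black
  Hilo gray
    Dover gray
      Dover→Kent: Kent black — skip
    Dover black
    Hilo→Elko: Elko black — skip
    Brent gray
    Brent black
    Mesa gray
      Galt gray
        Galt→Kent: Kent black — skip
      Galt black
      Mesa→Kent: Kent black — skip
    Mesa black
  Hilo black
  Fargo gray
    Fargo→Brent: Brent black — skip
    Clio gray
      Clio→Dover: Dover black — skip
    Clio black
    Ashby gray
      Lodi gray
        Lodi→Galt: Galt black — skip
        Lodi→Napa: Napa is gray → back edge
Back edge closes the cycle Napa → Fargo → Ashby → Lodi → Napa; its vertices are {Lodi, Napa, Ashby, Fargo}.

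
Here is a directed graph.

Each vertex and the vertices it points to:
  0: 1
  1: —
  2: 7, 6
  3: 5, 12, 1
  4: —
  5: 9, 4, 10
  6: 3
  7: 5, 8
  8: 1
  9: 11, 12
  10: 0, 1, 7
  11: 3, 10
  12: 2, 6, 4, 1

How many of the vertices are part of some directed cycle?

A vertex is on a directed cycle iff it belongs to a strongly connected component of size ≥ 2 (or has a self-loop).
The vertices on cycles are {2, 3, 5, 6, 7, 9, 10, 11, 12} — 9 in total.

9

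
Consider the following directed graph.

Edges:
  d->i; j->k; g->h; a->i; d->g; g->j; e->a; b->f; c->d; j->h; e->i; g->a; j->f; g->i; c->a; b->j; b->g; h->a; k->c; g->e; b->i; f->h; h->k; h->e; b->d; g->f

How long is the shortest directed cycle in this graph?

5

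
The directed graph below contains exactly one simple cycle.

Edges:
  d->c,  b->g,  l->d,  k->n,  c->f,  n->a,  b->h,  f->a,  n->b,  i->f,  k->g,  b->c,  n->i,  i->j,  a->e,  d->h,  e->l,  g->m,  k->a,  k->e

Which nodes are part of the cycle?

DFS with gray/black marking from e:
e gray
  l gray
    d gray
      c gray
        f gray
          a gray
            a→e: e is gray → back edge
Back edge closes the cycle e → l → d → c → f → a → e; its vertices are {a, c, d, e, f, l}.

a, c, d, e, f, l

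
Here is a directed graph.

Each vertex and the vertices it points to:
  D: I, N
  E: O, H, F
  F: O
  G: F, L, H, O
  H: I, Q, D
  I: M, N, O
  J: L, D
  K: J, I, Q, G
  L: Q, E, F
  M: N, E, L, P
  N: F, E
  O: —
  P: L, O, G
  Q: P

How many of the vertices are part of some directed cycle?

10

A vertex is on a directed cycle iff it belongs to a strongly connected component of size ≥ 2 (or has a self-loop).
The vertices on cycles are {D, E, G, H, I, L, M, N, P, Q} — 10 in total.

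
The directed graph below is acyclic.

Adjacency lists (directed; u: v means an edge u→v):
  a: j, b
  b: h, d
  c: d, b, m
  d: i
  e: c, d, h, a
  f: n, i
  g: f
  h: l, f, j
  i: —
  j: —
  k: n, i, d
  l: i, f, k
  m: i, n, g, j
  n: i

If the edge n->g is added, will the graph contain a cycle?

Adding n→g creates a cycle iff g can already reach n.
Path from g: g → f → n.
So g → … → n → g is a cycle.

Yes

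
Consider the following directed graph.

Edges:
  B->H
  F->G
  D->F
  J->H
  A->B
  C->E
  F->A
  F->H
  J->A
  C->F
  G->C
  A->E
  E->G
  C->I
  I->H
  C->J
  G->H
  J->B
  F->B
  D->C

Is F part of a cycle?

Yes

F is on a cycle iff F can reach itself via ≥1 edge.
F → G → C → F — yes.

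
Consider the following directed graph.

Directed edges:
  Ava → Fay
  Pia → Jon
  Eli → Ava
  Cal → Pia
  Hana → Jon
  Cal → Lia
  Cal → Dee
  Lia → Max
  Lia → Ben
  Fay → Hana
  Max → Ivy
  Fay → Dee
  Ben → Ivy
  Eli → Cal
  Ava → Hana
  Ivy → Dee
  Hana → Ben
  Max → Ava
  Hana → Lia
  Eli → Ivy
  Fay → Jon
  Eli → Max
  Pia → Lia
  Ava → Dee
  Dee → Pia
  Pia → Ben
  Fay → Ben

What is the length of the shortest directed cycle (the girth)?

For each vertex v, BFS finds the shortest path from v back to v.
The shortest such closed walk is Max → Ava → Hana → Lia → Max, length 4.

4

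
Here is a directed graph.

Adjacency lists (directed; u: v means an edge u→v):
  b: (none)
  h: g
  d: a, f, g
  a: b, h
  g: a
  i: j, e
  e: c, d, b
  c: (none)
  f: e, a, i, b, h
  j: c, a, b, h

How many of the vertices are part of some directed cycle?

7

A vertex is on a directed cycle iff it belongs to a strongly connected component of size ≥ 2 (or has a self-loop).
The vertices on cycles are {a, d, e, f, g, h, i} — 7 in total.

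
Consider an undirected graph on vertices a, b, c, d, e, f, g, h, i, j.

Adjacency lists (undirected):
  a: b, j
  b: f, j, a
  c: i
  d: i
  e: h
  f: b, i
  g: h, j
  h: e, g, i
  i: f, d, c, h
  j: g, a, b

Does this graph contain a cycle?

Yes

DFS, tracking each vertex's parent; an edge to a visited non-parent vertex closes a cycle.
Start from c:
visit c (parent –)
  visit i (parent c)
    visit f (parent i)
      visit b (parent f)
        b–f: parent, skip
        visit j (parent b)
          visit g (parent j)
            visit h (parent g)
              visit e (parent h)
                e–h: parent, skip
              h–g: parent, skip
              h–i: i visited and ≠ parent → cycle
Cycle: i – f – b – j – g – h – i.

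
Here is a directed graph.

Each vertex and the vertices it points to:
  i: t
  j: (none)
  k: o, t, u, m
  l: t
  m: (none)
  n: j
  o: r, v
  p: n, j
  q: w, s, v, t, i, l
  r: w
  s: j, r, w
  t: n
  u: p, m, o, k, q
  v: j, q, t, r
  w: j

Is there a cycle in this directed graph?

Yes

DFS with white/gray/black marking, starting from p:
p gray
  n gray
    j gray
    j black
  n black
  p→j: j black — skip
p black
i gray
  t gray
    t→n: n black — skip
  t black
i black
k gray
  o gray
    r gray
      w gray
        w→j: j black — skip
      w black
    r black
    v gray
      v→j: j black — skip
      q gray
        q→w: w black — skip
        s gray
          s→j: j black — skip
          s→r: r black — skip
          s→w: w black — skip
        s black
        q→v: v is gray → back edge
Back edge found, so a cycle exists: v → q → v.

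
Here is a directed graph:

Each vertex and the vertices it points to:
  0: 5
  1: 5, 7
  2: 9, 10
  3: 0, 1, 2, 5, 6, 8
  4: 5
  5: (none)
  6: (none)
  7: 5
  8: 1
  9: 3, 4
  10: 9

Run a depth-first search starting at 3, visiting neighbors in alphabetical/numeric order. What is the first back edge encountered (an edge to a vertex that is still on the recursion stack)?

9→3

DFS from 3 (visiting neighbors in alphabetical/numeric order); mark gray on enter, black on exit:
3 gray
  0 gray
    5 gray
    5 black
  0 black
  1 gray
    1→5: 5 black — skip
    7 gray
      7→5: 5 black — skip
    7 black
  1 black
  2 gray
    9 gray
      9→3: 3 is gray → back edge
First back edge: 9 → 3.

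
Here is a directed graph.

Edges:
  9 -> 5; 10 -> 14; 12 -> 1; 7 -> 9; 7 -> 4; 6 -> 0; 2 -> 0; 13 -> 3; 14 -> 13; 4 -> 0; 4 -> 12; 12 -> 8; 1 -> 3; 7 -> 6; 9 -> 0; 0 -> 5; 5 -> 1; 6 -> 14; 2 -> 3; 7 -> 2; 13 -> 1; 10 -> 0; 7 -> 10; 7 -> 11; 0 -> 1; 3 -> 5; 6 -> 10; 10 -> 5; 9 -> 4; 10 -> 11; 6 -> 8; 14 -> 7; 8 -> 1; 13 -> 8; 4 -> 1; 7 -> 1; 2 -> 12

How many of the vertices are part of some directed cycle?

7

A vertex is on a directed cycle iff it belongs to a strongly connected component of size ≥ 2 (or has a self-loop).
The vertices on cycles are {1, 3, 5, 6, 7, 10, 14} — 7 in total.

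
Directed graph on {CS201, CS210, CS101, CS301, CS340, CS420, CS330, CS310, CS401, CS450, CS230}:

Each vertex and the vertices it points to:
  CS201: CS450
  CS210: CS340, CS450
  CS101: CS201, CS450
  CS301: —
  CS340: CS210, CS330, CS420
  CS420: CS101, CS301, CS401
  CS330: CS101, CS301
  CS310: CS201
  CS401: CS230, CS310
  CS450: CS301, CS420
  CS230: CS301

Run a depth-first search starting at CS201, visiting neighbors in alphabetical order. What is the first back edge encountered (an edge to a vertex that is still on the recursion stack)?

DFS from CS201 (visiting neighbors in alphabetical order); mark gray on enter, black on exit:
CS201 gray
  CS450 gray
    CS301 gray
    CS301 black
    CS420 gray
      CS101 gray
        CS101→CS201: CS201 is gray → back edge
First back edge: CS101 → CS201.

CS101->CS201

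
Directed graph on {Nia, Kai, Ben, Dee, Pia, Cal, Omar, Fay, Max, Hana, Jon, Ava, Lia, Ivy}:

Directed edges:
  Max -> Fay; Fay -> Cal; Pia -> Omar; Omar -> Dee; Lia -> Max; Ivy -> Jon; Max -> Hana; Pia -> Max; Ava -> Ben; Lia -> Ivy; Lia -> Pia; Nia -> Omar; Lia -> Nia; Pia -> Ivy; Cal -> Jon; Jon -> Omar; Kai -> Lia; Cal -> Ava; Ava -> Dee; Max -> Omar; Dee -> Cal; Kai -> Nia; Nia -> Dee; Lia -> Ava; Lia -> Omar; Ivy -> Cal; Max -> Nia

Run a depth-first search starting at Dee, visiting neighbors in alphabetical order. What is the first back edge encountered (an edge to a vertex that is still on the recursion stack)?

DFS from Dee (visiting neighbors in alphabetical order); mark gray on enter, black on exit:
Dee gray
  Cal gray
    Ava gray
      Ben gray
      Ben black
      Ava→Dee: Dee is gray → back edge
First back edge: Ava → Dee.

Ava→Dee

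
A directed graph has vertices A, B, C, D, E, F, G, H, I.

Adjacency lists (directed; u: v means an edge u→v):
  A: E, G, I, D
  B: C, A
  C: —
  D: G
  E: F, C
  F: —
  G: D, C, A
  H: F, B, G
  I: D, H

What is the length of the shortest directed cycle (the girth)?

2

For each vertex v, BFS finds the shortest path from v back to v.
The shortest such closed walk is A → G → A, length 2.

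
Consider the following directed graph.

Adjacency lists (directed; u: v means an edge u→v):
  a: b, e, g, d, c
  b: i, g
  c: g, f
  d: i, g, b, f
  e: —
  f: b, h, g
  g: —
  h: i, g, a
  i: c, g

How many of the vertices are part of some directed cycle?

7

A vertex is on a directed cycle iff it belongs to a strongly connected component of size ≥ 2 (or has a self-loop).
The vertices on cycles are {a, b, c, d, f, h, i} — 7 in total.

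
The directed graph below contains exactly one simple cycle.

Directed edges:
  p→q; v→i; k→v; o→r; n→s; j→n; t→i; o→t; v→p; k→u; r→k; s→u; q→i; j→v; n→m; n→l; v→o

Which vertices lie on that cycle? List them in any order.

k, o, r, v

DFS with gray/black marking from v:
v gray
  p gray
    q gray
      i gray
      i black
    q black
  p black
  o gray
    r gray
      k gray
        k→v: v is gray → back edge
Back edge closes the cycle v → o → r → k → v; its vertices are {k, o, r, v}.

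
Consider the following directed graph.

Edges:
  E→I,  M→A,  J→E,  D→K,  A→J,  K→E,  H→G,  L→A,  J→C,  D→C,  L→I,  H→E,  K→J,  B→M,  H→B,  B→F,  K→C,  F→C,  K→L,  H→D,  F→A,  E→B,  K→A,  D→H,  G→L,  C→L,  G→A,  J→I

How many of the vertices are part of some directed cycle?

10

A vertex is on a directed cycle iff it belongs to a strongly connected component of size ≥ 2 (or has a self-loop).
The vertices on cycles are {A, B, C, D, E, F, H, J, L, M} — 10 in total.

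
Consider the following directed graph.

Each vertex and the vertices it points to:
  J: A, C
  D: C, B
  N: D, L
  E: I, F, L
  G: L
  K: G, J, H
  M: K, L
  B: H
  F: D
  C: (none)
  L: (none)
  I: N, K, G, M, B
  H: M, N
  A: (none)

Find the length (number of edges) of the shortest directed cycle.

3

For each vertex v, BFS finds the shortest path from v back to v.
The shortest such closed walk is K → H → M → K, length 3.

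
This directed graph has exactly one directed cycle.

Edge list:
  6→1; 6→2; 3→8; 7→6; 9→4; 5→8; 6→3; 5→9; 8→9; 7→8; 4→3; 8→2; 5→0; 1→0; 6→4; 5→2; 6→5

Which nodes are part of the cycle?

3, 4, 8, 9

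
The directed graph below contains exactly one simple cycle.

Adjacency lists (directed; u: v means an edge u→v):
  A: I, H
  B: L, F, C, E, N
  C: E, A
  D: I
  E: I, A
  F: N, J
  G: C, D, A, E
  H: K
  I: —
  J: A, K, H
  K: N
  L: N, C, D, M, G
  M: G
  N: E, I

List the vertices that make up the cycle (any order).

DFS with gray/black marking from E:
E gray
  I gray
  I black
  A gray
    A→I: I black — skip
    H gray
      K gray
        N gray
          N→E: E is gray → back edge
Back edge closes the cycle E → A → H → K → N → E; its vertices are {A, E, H, K, N}.

A, E, H, K, N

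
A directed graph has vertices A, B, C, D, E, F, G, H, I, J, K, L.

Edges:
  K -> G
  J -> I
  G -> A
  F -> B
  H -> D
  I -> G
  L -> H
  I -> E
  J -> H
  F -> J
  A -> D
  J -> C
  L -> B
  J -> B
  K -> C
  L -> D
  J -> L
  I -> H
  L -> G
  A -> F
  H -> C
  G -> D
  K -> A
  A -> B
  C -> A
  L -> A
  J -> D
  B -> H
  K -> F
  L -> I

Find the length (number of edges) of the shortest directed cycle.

4

For each vertex v, BFS finds the shortest path from v back to v.
The shortest such closed walk is F → J → L → A → F, length 4.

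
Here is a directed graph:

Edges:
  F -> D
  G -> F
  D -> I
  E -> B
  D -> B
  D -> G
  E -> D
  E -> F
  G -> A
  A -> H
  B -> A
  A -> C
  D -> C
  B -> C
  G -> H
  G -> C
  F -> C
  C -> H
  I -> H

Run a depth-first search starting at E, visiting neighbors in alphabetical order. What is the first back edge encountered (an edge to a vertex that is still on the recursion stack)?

DFS from E (visiting neighbors in alphabetical order); mark gray on enter, black on exit:
E gray
  B gray
    A gray
      C gray
        H gray
        H black
      C black
      A→H: H black — skip
    A black
    B→C: C black — skip
  B black
  D gray
    D→B: B black — skip
    D→C: C black — skip
    G gray
      G→A: A black — skip
      G→C: C black — skip
      F gray
        F→C: C black — skip
        F→D: D is gray → back edge
First back edge: F → D.

F->D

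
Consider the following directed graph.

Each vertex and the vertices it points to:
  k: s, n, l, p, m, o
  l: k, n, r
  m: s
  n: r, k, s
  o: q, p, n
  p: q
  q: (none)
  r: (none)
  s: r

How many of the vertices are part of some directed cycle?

4

A vertex is on a directed cycle iff it belongs to a strongly connected component of size ≥ 2 (or has a self-loop).
The vertices on cycles are {k, l, n, o} — 4 in total.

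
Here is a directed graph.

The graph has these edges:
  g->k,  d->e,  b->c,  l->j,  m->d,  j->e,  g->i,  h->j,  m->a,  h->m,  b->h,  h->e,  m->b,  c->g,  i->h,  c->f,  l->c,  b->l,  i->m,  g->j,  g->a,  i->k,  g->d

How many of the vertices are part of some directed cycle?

A vertex is on a directed cycle iff it belongs to a strongly connected component of size ≥ 2 (or has a self-loop).
The vertices on cycles are {b, c, g, h, i, l, m} — 7 in total.

7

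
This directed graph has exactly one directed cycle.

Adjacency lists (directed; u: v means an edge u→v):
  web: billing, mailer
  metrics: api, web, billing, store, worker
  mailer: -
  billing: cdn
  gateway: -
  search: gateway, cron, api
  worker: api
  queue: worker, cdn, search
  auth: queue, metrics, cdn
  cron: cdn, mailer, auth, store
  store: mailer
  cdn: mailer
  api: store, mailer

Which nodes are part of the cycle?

DFS with gray/black marking from auth:
auth gray
  queue gray
    worker gray
      api gray
        store gray
          mailer gray
          mailer black
        store black
        api→mailer: mailer black — skip
      api black
    worker black
    cdn gray
      cdn→mailer: mailer black — skip
    cdn black
    search gray
      gateway gray
      gateway black
      cron gray
        cron→cdn: cdn black — skip
        cron→mailer: mailer black — skip
        cron→auth: auth is gray → back edge
Back edge closes the cycle auth → queue → search → cron → auth; its vertices are {auth, cron, queue, search}.

auth, cron, queue, search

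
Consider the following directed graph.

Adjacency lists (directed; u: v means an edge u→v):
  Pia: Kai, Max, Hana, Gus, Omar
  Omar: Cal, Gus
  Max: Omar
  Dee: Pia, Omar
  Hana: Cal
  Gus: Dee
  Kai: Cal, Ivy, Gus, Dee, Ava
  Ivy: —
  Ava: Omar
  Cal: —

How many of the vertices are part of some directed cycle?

A vertex is on a directed cycle iff it belongs to a strongly connected component of size ≥ 2 (or has a self-loop).
The vertices on cycles are {Ava, Dee, Gus, Kai, Max, Pia, Omar} — 7 in total.

7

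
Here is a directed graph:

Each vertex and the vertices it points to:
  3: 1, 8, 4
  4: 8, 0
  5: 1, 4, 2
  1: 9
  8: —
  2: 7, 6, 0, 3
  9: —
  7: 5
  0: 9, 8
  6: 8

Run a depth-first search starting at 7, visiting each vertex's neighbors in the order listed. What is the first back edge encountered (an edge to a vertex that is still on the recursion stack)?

DFS from 7 (visiting each vertex's neighbors in the order listed); mark gray on enter, black on exit:
7 gray
  5 gray
    1 gray
      9 gray
      9 black
    1 black
    4 gray
      8 gray
      8 black
      0 gray
        0→9: 9 black — skip
        0→8: 8 black — skip
      0 black
    4 black
    2 gray
      2→7: 7 is gray → back edge
First back edge: 2 → 7.

2->7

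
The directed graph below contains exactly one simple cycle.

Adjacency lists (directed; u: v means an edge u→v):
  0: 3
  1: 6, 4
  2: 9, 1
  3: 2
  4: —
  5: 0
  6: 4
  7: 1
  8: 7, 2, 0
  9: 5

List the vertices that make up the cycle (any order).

0, 2, 3, 5, 9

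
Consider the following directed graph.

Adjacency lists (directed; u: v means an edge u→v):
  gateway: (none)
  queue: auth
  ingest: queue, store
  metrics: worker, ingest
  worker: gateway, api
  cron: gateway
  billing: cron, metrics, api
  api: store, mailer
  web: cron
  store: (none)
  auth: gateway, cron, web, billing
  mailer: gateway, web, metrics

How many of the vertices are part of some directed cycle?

8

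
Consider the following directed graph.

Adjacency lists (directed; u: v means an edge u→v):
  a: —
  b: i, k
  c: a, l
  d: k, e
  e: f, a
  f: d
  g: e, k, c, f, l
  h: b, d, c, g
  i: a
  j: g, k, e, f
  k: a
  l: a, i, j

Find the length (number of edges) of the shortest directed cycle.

For each vertex v, BFS finds the shortest path from v back to v.
The shortest such closed walk is g → l → j → g, length 3.

3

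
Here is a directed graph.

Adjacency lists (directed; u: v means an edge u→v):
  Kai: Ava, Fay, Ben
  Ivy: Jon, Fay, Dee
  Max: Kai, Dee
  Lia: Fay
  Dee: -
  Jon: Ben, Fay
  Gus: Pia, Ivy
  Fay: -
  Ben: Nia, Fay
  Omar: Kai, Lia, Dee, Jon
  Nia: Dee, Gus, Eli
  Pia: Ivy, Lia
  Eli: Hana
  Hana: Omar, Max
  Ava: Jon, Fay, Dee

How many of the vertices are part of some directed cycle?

12

A vertex is on a directed cycle iff it belongs to a strongly connected component of size ≥ 2 (or has a self-loop).
The vertices on cycles are {Ava, Ben, Eli, Gus, Ivy, Jon, Kai, Max, Nia, Pia, Hana, Omar} — 12 in total.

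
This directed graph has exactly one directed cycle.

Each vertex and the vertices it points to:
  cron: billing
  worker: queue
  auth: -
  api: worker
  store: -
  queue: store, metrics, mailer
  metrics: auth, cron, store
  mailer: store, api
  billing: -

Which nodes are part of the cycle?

DFS with gray/black marking from queue:
queue gray
  store gray
  store black
  metrics gray
    auth gray
    auth black
    cron gray
      billing gray
      billing black
    cron black
    metrics→store: store black — skip
  metrics black
  mailer gray
    mailer→store: store black — skip
    api gray
      worker gray
        worker→queue: queue is gray → back edge
Back edge closes the cycle queue → mailer → api → worker → queue; its vertices are {api, queue, mailer, worker}.

api, queue, mailer, worker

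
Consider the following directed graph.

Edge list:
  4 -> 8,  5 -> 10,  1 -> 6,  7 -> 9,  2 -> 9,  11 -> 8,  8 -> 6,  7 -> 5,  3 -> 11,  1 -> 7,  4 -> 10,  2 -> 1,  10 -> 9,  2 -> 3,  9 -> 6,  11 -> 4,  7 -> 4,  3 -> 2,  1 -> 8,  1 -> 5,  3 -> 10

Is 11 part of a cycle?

No

11 lies on a cycle iff there is a path from 11 back to itself.
Exploring from 11, it never reaches itself; equivalently, its strongly connected component is a singleton.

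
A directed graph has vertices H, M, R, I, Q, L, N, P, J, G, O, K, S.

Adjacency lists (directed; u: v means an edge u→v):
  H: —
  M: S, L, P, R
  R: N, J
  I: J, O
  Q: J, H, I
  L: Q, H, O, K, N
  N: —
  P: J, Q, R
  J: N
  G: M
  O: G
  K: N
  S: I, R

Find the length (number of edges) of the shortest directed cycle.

For each vertex v, BFS finds the shortest path from v back to v.
The shortest such closed walk is M → L → O → G → M, length 4.

4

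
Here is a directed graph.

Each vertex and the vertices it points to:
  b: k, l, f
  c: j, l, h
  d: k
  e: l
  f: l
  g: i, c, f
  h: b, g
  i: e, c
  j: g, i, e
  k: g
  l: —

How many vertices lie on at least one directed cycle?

A vertex is on a directed cycle iff it belongs to a strongly connected component of size ≥ 2 (or has a self-loop).
The vertices on cycles are {b, c, g, h, i, j, k} — 7 in total.

7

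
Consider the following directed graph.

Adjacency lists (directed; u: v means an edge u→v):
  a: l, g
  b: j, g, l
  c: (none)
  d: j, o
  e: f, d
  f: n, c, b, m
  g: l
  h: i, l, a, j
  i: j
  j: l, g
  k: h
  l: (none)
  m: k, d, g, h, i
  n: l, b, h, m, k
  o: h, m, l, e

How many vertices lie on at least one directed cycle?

A vertex is on a directed cycle iff it belongs to a strongly connected component of size ≥ 2 (or has a self-loop).
The vertices on cycles are {d, e, f, m, n, o} — 6 in total.

6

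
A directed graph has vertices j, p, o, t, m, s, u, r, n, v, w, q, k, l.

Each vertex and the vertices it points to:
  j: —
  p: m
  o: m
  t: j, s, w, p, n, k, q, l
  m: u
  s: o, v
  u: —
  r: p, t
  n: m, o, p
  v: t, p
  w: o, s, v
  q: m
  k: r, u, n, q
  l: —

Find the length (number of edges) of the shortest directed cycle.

3

For each vertex v, BFS finds the shortest path from v back to v.
The shortest such closed walk is t → w → v → t, length 3.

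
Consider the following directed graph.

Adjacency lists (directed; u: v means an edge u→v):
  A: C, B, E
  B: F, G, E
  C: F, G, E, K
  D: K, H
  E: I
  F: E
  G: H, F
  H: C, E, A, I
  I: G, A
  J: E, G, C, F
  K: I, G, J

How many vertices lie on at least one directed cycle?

A vertex is on a directed cycle iff it belongs to a strongly connected component of size ≥ 2 (or has a self-loop).
The vertices on cycles are {A, B, C, E, F, G, H, I, J, K} — 10 in total.

10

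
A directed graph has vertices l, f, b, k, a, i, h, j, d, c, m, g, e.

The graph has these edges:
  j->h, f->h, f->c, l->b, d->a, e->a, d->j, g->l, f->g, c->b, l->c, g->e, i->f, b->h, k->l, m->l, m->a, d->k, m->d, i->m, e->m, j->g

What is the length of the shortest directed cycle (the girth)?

5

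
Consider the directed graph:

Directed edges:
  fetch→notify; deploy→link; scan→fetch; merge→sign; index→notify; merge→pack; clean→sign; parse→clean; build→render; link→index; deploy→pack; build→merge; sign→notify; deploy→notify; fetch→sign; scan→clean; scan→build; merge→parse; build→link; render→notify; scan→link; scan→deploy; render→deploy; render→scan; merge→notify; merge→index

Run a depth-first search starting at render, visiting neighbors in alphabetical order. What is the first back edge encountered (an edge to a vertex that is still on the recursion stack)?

build→render

DFS from render (visiting neighbors in alphabetical order); mark gray on enter, black on exit:
render gray
  deploy gray
    link gray
      index gray
        notify gray
        notify black
      index black
    link black
    deploy→notify: notify black — skip
    pack gray
    pack black
  deploy black
  render→notify: notify black — skip
  scan gray
    build gray
      build→link: link black — skip
      merge gray
        merge→index: index black — skip
        merge→notify: notify black — skip
        merge→pack: pack black — skip
        parse gray
          clean gray
            sign gray
              sign→notify: notify black — skip
            sign black
          clean black
        parse black
        merge→sign: sign black — skip
      merge black
      build→render: render is gray → back edge
First back edge: build → render.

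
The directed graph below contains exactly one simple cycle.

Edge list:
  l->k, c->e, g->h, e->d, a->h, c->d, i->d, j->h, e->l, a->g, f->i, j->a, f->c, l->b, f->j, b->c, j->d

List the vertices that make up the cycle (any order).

DFS with gray/black marking from c:
c gray
  d gray
  d black
  e gray
    l gray
      b gray
        b→c: c is gray → back edge
Back edge closes the cycle c → e → l → b → c; its vertices are {b, c, e, l}.

b, c, e, l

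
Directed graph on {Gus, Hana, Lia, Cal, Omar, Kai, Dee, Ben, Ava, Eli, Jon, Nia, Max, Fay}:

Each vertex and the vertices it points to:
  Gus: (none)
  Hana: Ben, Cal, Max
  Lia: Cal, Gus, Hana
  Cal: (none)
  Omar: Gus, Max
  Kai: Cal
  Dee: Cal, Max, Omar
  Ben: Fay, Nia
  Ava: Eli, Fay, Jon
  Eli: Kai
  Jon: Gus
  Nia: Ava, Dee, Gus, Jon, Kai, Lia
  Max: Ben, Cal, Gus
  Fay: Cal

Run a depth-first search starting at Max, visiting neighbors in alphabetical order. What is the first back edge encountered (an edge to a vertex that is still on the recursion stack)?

DFS from Max (visiting neighbors in alphabetical order); mark gray on enter, black on exit:
Max gray
  Ben gray
    Fay gray
      Cal gray
      Cal black
    Fay black
    Nia gray
      Ava gray
        Eli gray
          Kai gray
            Kai→Cal: Cal black — skip
          Kai black
        Eli black
        Ava→Fay: Fay black — skip
        Jon gray
          Gus gray
          Gus black
        Jon black
      Ava black
      Dee gray
        Dee→Cal: Cal black — skip
        Dee→Max: Max is gray → back edge
First back edge: Dee → Max.

Dee->Max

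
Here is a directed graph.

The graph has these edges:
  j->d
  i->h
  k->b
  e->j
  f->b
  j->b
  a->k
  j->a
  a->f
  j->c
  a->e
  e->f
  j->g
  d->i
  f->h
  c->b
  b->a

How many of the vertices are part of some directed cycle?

A vertex is on a directed cycle iff it belongs to a strongly connected component of size ≥ 2 (or has a self-loop).
The vertices on cycles are {a, b, c, e, f, j, k} — 7 in total.

7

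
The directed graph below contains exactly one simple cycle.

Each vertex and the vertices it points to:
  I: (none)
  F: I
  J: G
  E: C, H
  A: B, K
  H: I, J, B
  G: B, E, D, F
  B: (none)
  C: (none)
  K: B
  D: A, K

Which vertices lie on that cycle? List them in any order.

E, G, H, J

DFS with gray/black marking from J:
J gray
  G gray
    B gray
    B black
    E gray
      C gray
      C black
      H gray
        I gray
        I black
        H→J: J is gray → back edge
Back edge closes the cycle J → G → E → H → J; its vertices are {E, G, H, J}.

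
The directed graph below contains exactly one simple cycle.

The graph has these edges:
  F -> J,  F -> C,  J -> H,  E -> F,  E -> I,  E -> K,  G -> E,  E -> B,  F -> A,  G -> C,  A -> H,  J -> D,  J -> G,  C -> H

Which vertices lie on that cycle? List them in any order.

E, F, G, J

DFS with gray/black marking from J:
J gray
  D gray
  D black
  G gray
    E gray
      K gray
      K black
      I gray
      I black
      B gray
      B black
      F gray
        A gray
          H gray
          H black
        A black
        F→J: J is gray → back edge
Back edge closes the cycle J → G → E → F → J; its vertices are {E, F, G, J}.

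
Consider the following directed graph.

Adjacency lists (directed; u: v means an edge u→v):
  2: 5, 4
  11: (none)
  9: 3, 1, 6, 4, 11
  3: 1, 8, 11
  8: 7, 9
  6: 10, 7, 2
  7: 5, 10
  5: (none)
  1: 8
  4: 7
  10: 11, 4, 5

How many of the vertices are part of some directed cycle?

7

A vertex is on a directed cycle iff it belongs to a strongly connected component of size ≥ 2 (or has a self-loop).
The vertices on cycles are {1, 3, 4, 7, 8, 9, 10} — 7 in total.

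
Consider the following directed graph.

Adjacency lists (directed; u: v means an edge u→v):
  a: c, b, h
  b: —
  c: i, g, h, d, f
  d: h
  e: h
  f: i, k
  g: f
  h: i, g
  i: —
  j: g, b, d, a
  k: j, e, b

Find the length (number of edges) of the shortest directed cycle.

For each vertex v, BFS finds the shortest path from v back to v.
The shortest such closed walk is k → j → g → f → k, length 4.

4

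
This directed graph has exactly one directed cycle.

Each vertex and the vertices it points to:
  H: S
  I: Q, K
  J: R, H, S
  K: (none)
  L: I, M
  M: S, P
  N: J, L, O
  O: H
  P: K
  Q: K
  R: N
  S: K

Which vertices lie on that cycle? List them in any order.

DFS with gray/black marking from J:
J gray
  R gray
    N gray
      N→J: J is gray → back edge
Back edge closes the cycle J → R → N → J; its vertices are {J, N, R}.

J, N, R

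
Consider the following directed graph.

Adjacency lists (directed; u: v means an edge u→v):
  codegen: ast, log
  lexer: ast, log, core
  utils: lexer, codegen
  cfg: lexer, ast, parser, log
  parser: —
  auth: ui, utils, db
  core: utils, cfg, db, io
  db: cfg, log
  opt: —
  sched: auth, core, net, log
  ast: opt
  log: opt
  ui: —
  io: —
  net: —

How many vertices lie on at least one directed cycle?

5

A vertex is on a directed cycle iff it belongs to a strongly connected component of size ≥ 2 (or has a self-loop).
The vertices on cycles are {db, cfg, core, lexer, utils} — 5 in total.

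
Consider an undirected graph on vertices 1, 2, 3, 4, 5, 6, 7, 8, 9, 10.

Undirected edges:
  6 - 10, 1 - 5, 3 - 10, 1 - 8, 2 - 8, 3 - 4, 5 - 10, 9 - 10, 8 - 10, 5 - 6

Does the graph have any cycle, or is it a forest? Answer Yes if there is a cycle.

Yes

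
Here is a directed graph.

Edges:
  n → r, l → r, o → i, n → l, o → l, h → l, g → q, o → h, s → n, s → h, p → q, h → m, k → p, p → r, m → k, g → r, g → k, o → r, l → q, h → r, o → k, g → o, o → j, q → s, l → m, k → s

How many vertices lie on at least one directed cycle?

8

A vertex is on a directed cycle iff it belongs to a strongly connected component of size ≥ 2 (or has a self-loop).
The vertices on cycles are {h, k, l, m, n, p, q, s} — 8 in total.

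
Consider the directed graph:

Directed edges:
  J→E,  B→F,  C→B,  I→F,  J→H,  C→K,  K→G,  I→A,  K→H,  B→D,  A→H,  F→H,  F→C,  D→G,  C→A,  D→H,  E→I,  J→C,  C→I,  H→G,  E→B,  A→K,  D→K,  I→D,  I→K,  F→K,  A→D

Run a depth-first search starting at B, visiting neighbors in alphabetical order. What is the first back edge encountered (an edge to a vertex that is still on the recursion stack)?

DFS from B (visiting neighbors in alphabetical order); mark gray on enter, black on exit:
B gray
  D gray
    G gray
    G black
    H gray
      H→G: G black — skip
    H black
    K gray
      K→G: G black — skip
      K→H: H black — skip
    K black
  D black
  F gray
    C gray
      A gray
        A→D: D black — skip
        A→H: H black — skip
        A→K: K black — skip
      A black
      C→B: B is gray → back edge
First back edge: C → B.

C→B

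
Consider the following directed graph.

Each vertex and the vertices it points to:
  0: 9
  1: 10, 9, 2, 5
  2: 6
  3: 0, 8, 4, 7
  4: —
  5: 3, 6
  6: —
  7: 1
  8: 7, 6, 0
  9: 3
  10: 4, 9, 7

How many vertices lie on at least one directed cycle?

8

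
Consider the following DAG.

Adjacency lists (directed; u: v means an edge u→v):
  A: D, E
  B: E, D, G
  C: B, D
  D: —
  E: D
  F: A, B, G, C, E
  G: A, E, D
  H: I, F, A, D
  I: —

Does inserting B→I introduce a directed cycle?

No

Adding B→I creates a cycle iff I can already reach B.
Explore from I: no path reaches B. The graph stays acyclic.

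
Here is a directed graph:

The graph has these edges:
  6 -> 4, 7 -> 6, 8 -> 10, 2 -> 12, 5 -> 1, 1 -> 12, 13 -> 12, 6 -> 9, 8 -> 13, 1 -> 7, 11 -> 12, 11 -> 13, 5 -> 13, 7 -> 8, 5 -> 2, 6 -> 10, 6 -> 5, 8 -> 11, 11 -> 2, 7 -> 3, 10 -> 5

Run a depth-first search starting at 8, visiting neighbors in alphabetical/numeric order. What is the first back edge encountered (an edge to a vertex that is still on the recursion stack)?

6->5

DFS from 8 (visiting neighbors in alphabetical/numeric order); mark gray on enter, black on exit:
8 gray
  10 gray
    5 gray
      1 gray
        7 gray
          3 gray
          3 black
          6 gray
            4 gray
            4 black
            6→5: 5 is gray → back edge
First back edge: 6 → 5.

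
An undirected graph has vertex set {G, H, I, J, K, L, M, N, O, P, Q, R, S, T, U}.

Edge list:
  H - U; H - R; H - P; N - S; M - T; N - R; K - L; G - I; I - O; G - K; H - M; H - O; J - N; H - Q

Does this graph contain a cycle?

No

DFS, tracking each vertex's parent; an edge to a visited non-parent vertex closes a cycle.
Start from P:
visit P (parent –)
  visit H (parent P)
    visit Q (parent H)
      Q–H: parent, skip
    visit M (parent H)
      M–H: parent, skip
      visit T (parent M)
        T–M: parent, skip
    visit R (parent H)
      visit N (parent R)
        visit S (parent N)
          S–N: parent, skip
        N–R: parent, skip
        visit J (parent N)
          J–N: parent, skip
      R–H: parent, skip
    visit O (parent H)
      visit I (parent O)
        I–O: parent, skip
        visit G (parent I)
          G–I: parent, skip
          visit K (parent G)
            visit L (parent K)
              L–K: parent, skip
            K–G: parent, skip
      O–H: parent, skip
    H–P: parent, skip
    visit U (parent H)
      U–H: parent, skip
No non-parent visited neighbor found — the graph is a forest.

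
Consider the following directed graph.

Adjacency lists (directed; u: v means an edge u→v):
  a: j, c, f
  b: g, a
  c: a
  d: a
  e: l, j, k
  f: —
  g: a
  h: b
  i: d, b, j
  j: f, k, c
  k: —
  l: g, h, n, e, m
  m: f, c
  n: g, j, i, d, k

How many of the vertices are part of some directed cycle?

5

A vertex is on a directed cycle iff it belongs to a strongly connected component of size ≥ 2 (or has a self-loop).
The vertices on cycles are {a, c, e, j, l} — 5 in total.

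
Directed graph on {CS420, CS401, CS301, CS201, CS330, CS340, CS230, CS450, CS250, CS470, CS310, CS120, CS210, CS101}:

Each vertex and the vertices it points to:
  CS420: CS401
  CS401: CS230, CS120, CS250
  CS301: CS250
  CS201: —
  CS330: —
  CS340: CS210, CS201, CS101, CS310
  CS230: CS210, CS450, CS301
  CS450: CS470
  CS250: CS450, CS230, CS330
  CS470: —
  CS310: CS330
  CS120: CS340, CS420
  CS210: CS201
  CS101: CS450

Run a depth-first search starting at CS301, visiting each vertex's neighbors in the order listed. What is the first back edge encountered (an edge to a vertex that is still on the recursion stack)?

CS230->CS301

DFS from CS301 (visiting each vertex's neighbors in the order listed); mark gray on enter, black on exit:
CS301 gray
  CS250 gray
    CS450 gray
      CS470 gray
      CS470 black
    CS450 black
    CS230 gray
      CS210 gray
        CS201 gray
        CS201 black
      CS210 black
      CS230→CS450: CS450 black — skip
      CS230→CS301: CS301 is gray → back edge
First back edge: CS230 → CS301.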